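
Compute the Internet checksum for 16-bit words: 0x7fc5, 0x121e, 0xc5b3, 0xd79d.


Sum all words (with carry folding):
+ 0x7fc5 = 0x7fc5
+ 0x121e = 0x91e3
+ 0xc5b3 = 0x5797
+ 0xd79d = 0x2f35
One's complement: ~0x2f35
Checksum = 0xd0ca


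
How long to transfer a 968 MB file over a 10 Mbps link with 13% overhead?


Effective throughput = 10 * (1 - 13/100) = 8.7 Mbps
File size in Mb = 968 * 8 = 7744 Mb
Time = 7744 / 8.7
Time = 890.1149 seconds


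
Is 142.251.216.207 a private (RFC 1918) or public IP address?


RFC 1918 private ranges:
  10.0.0.0/8 (10.0.0.0 - 10.255.255.255)
  172.16.0.0/12 (172.16.0.0 - 172.31.255.255)
  192.168.0.0/16 (192.168.0.0 - 192.168.255.255)
Public (not in any RFC 1918 range)


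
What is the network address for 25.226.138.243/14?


IP:   00011001.11100010.10001010.11110011
Mask: 11111111.11111100.00000000.00000000
AND operation:
Net:  00011001.11100000.00000000.00000000
Network: 25.224.0.0/14


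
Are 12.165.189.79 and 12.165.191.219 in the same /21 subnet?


Mask: 255.255.248.0
12.165.189.79 AND mask = 12.165.184.0
12.165.191.219 AND mask = 12.165.184.0
Yes, same subnet (12.165.184.0)


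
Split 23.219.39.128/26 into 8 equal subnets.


New prefix = 26 + 3 = 29
Each subnet has 8 addresses
  23.219.39.128/29
  23.219.39.136/29
  23.219.39.144/29
  23.219.39.152/29
  23.219.39.160/29
  23.219.39.168/29
  23.219.39.176/29
  23.219.39.184/29
Subnets: 23.219.39.128/29, 23.219.39.136/29, 23.219.39.144/29, 23.219.39.152/29, 23.219.39.160/29, 23.219.39.168/29, 23.219.39.176/29, 23.219.39.184/29


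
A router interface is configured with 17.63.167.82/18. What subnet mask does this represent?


/18 means 18 network bits, 14 host bits
Binary: 11111111111111111100000000000000
Mask: 255.255.192.0


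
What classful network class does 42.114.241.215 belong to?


First octet: 42
Binary: 00101010
0xxxxxxx -> Class A (1-126)
Class A, default mask 255.0.0.0 (/8)


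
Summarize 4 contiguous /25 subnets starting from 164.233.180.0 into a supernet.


Original prefix: /25
Number of subnets: 4 = 2^2
New prefix = 25 - 2 = 23
Supernet: 164.233.180.0/23


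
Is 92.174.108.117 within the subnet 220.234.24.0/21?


Subnet network: 220.234.24.0
Test IP AND mask: 92.174.104.0
No, 92.174.108.117 is not in 220.234.24.0/21


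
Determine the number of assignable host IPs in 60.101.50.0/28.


Host bits = 32 - 28 = 4
Total addresses = 2^4 = 16
Usable = total - 2 (network and broadcast)
Usable hosts: 14


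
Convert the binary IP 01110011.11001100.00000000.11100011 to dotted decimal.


01110011 = 115
11001100 = 204
00000000 = 0
11100011 = 227
IP: 115.204.0.227


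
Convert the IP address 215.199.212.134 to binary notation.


215 = 11010111
199 = 11000111
212 = 11010100
134 = 10000110
Binary: 11010111.11000111.11010100.10000110


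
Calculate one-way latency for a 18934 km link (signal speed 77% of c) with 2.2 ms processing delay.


Speed = 0.77 * 3e5 km/s = 231000 km/s
Propagation delay = 18934 / 231000 = 0.082 s = 81.9654 ms
Processing delay = 2.2 ms
Total one-way latency = 84.1654 ms


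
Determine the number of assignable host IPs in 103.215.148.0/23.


Host bits = 32 - 23 = 9
Total addresses = 2^9 = 512
Usable = total - 2 (network and broadcast)
Usable hosts: 510


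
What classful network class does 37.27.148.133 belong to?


First octet: 37
Binary: 00100101
0xxxxxxx -> Class A (1-126)
Class A, default mask 255.0.0.0 (/8)


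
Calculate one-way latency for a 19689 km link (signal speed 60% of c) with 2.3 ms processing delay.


Speed = 0.6 * 3e5 km/s = 180000 km/s
Propagation delay = 19689 / 180000 = 0.1094 s = 109.3833 ms
Processing delay = 2.3 ms
Total one-way latency = 111.6833 ms


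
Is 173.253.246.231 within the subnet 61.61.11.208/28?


Subnet network: 61.61.11.208
Test IP AND mask: 173.253.246.224
No, 173.253.246.231 is not in 61.61.11.208/28


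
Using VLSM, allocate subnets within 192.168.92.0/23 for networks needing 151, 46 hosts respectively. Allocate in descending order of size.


151 hosts -> /24 (254 usable): 192.168.92.0/24
46 hosts -> /26 (62 usable): 192.168.93.0/26
Allocation: 192.168.92.0/24 (151 hosts, 254 usable); 192.168.93.0/26 (46 hosts, 62 usable)


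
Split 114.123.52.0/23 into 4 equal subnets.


New prefix = 23 + 2 = 25
Each subnet has 128 addresses
  114.123.52.0/25
  114.123.52.128/25
  114.123.53.0/25
  114.123.53.128/25
Subnets: 114.123.52.0/25, 114.123.52.128/25, 114.123.53.0/25, 114.123.53.128/25


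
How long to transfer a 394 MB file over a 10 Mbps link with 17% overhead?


Effective throughput = 10 * (1 - 17/100) = 8.3 Mbps
File size in Mb = 394 * 8 = 3152 Mb
Time = 3152 / 8.3
Time = 379.759 seconds


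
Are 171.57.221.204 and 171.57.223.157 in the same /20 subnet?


Mask: 255.255.240.0
171.57.221.204 AND mask = 171.57.208.0
171.57.223.157 AND mask = 171.57.208.0
Yes, same subnet (171.57.208.0)


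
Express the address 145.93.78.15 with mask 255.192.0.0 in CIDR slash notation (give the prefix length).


Binary: 11111111.11000000.00000000.00000000
Count leading 1s
Prefix: /10


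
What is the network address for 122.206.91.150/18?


IP:   01111010.11001110.01011011.10010110
Mask: 11111111.11111111.11000000.00000000
AND operation:
Net:  01111010.11001110.01000000.00000000
Network: 122.206.64.0/18


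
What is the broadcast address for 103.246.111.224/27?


Network: 103.246.111.224/27
Host bits = 5
Set all host bits to 1:
Broadcast: 103.246.111.255


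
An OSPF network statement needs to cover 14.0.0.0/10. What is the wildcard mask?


Subnet mask: 255.192.0.0
Wildcard = 255.255.255.255 - subnet mask
255 - 255 = 0
255 - 192 = 63
255 - 0 = 255
255 - 0 = 255
Wildcard: 0.63.255.255


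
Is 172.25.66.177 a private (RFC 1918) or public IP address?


RFC 1918 private ranges:
  10.0.0.0/8 (10.0.0.0 - 10.255.255.255)
  172.16.0.0/12 (172.16.0.0 - 172.31.255.255)
  192.168.0.0/16 (192.168.0.0 - 192.168.255.255)
Private (in 172.16.0.0/12)


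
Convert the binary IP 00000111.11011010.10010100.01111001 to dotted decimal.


00000111 = 7
11011010 = 218
10010100 = 148
01111001 = 121
IP: 7.218.148.121


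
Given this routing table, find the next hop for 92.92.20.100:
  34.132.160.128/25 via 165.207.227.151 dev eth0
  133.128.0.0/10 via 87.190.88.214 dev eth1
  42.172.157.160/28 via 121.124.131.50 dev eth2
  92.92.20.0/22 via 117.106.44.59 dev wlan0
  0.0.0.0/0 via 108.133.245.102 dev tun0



Longest prefix match for 92.92.20.100:
  /25 34.132.160.128: no
  /10 133.128.0.0: no
  /28 42.172.157.160: no
  /22 92.92.20.0: MATCH
  /0 0.0.0.0: MATCH
Selected: next-hop 117.106.44.59 via wlan0 (matched /22)


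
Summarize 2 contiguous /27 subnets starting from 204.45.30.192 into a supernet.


Original prefix: /27
Number of subnets: 2 = 2^1
New prefix = 27 - 1 = 26
Supernet: 204.45.30.192/26


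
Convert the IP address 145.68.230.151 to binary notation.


145 = 10010001
68 = 01000100
230 = 11100110
151 = 10010111
Binary: 10010001.01000100.11100110.10010111


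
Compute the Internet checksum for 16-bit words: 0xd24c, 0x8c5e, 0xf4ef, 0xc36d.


Sum all words (with carry folding):
+ 0xd24c = 0xd24c
+ 0x8c5e = 0x5eab
+ 0xf4ef = 0x539b
+ 0xc36d = 0x1709
One's complement: ~0x1709
Checksum = 0xe8f6


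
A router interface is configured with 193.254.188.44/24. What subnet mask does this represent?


/24 means 24 network bits, 8 host bits
Binary: 11111111111111111111111100000000
Mask: 255.255.255.0


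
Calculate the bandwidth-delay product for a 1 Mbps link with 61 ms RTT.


BDP = bandwidth * RTT
= 1 Mbps * 61 ms
= 1 * 1e6 * 61 / 1000 bits
= 61000 bits
= 7625 bytes
= 7.4463 KB
BDP = 61000 bits (7625 bytes)


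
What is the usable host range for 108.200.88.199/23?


Network: 108.200.88.0
Broadcast: 108.200.89.255
First usable = network + 1
Last usable = broadcast - 1
Range: 108.200.88.1 to 108.200.89.254


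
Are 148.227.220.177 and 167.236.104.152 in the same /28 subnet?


Mask: 255.255.255.240
148.227.220.177 AND mask = 148.227.220.176
167.236.104.152 AND mask = 167.236.104.144
No, different subnets (148.227.220.176 vs 167.236.104.144)


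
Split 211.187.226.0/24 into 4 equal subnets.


New prefix = 24 + 2 = 26
Each subnet has 64 addresses
  211.187.226.0/26
  211.187.226.64/26
  211.187.226.128/26
  211.187.226.192/26
Subnets: 211.187.226.0/26, 211.187.226.64/26, 211.187.226.128/26, 211.187.226.192/26


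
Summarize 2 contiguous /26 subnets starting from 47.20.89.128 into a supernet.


Original prefix: /26
Number of subnets: 2 = 2^1
New prefix = 26 - 1 = 25
Supernet: 47.20.89.128/25


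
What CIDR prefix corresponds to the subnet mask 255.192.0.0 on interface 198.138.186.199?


Binary: 11111111.11000000.00000000.00000000
Count leading 1s
Prefix: /10


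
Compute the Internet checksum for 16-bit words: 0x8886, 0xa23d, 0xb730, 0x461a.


Sum all words (with carry folding):
+ 0x8886 = 0x8886
+ 0xa23d = 0x2ac4
+ 0xb730 = 0xe1f4
+ 0x461a = 0x280f
One's complement: ~0x280f
Checksum = 0xd7f0


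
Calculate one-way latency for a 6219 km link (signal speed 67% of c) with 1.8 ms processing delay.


Speed = 0.67 * 3e5 km/s = 201000 km/s
Propagation delay = 6219 / 201000 = 0.0309 s = 30.9403 ms
Processing delay = 1.8 ms
Total one-way latency = 32.7403 ms


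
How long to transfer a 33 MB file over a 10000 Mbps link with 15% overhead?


Effective throughput = 10000 * (1 - 15/100) = 8500 Mbps
File size in Mb = 33 * 8 = 264 Mb
Time = 264 / 8500
Time = 0.0311 seconds


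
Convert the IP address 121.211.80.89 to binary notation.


121 = 01111001
211 = 11010011
80 = 01010000
89 = 01011001
Binary: 01111001.11010011.01010000.01011001


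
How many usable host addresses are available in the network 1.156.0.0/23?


Host bits = 32 - 23 = 9
Total addresses = 2^9 = 512
Usable = total - 2 (network and broadcast)
Usable hosts: 510


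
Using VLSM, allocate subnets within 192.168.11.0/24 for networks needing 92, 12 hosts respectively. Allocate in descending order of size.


92 hosts -> /25 (126 usable): 192.168.11.0/25
12 hosts -> /28 (14 usable): 192.168.11.128/28
Allocation: 192.168.11.0/25 (92 hosts, 126 usable); 192.168.11.128/28 (12 hosts, 14 usable)


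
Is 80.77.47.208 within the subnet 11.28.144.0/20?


Subnet network: 11.28.144.0
Test IP AND mask: 80.77.32.0
No, 80.77.47.208 is not in 11.28.144.0/20


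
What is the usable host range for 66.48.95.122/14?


Network: 66.48.0.0
Broadcast: 66.51.255.255
First usable = network + 1
Last usable = broadcast - 1
Range: 66.48.0.1 to 66.51.255.254


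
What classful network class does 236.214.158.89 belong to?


First octet: 236
Binary: 11101100
1110xxxx -> Class D (224-239)
Class D (multicast), default mask N/A


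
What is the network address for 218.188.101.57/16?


IP:   11011010.10111100.01100101.00111001
Mask: 11111111.11111111.00000000.00000000
AND operation:
Net:  11011010.10111100.00000000.00000000
Network: 218.188.0.0/16


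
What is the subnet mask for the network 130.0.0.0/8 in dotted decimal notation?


/8 means 8 network bits, 24 host bits
Binary: 11111111000000000000000000000000
Mask: 255.0.0.0


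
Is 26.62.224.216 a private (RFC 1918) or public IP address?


RFC 1918 private ranges:
  10.0.0.0/8 (10.0.0.0 - 10.255.255.255)
  172.16.0.0/12 (172.16.0.0 - 172.31.255.255)
  192.168.0.0/16 (192.168.0.0 - 192.168.255.255)
Public (not in any RFC 1918 range)


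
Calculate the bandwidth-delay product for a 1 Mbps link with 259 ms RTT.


BDP = bandwidth * RTT
= 1 Mbps * 259 ms
= 1 * 1e6 * 259 / 1000 bits
= 259000 bits
= 32375 bytes
= 31.6162 KB
BDP = 259000 bits (32375 bytes)


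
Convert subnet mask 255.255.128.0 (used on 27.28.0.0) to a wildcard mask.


Subnet mask: 255.255.128.0
Wildcard = 255.255.255.255 - subnet mask
255 - 255 = 0
255 - 255 = 0
255 - 128 = 127
255 - 0 = 255
Wildcard: 0.0.127.255


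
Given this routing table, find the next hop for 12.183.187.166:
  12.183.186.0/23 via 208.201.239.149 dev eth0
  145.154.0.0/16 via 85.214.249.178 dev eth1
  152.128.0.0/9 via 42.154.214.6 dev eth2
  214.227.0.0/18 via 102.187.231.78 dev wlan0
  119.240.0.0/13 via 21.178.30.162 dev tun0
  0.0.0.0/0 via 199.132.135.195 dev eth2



Longest prefix match for 12.183.187.166:
  /23 12.183.186.0: MATCH
  /16 145.154.0.0: no
  /9 152.128.0.0: no
  /18 214.227.0.0: no
  /13 119.240.0.0: no
  /0 0.0.0.0: MATCH
Selected: next-hop 208.201.239.149 via eth0 (matched /23)


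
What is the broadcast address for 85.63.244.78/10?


Network: 85.0.0.0/10
Host bits = 22
Set all host bits to 1:
Broadcast: 85.63.255.255


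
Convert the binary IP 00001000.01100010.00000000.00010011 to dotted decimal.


00001000 = 8
01100010 = 98
00000000 = 0
00010011 = 19
IP: 8.98.0.19


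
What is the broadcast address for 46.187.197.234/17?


Network: 46.187.128.0/17
Host bits = 15
Set all host bits to 1:
Broadcast: 46.187.255.255


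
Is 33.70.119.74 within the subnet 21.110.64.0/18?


Subnet network: 21.110.64.0
Test IP AND mask: 33.70.64.0
No, 33.70.119.74 is not in 21.110.64.0/18


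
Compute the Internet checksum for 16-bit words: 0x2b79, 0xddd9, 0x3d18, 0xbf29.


Sum all words (with carry folding):
+ 0x2b79 = 0x2b79
+ 0xddd9 = 0x0953
+ 0x3d18 = 0x466b
+ 0xbf29 = 0x0595
One's complement: ~0x0595
Checksum = 0xfa6a


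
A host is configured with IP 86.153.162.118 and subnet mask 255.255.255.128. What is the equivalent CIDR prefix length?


Binary: 11111111.11111111.11111111.10000000
Count leading 1s
Prefix: /25


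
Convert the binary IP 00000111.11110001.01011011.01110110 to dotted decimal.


00000111 = 7
11110001 = 241
01011011 = 91
01110110 = 118
IP: 7.241.91.118


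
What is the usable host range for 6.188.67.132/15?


Network: 6.188.0.0
Broadcast: 6.189.255.255
First usable = network + 1
Last usable = broadcast - 1
Range: 6.188.0.1 to 6.189.255.254


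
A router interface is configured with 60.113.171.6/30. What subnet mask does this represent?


/30 means 30 network bits, 2 host bits
Binary: 11111111111111111111111111111100
Mask: 255.255.255.252


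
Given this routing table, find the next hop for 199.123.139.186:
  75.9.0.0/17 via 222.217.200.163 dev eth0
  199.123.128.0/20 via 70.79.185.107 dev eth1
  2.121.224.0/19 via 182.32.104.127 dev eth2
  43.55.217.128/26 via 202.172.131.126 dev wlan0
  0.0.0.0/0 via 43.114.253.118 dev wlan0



Longest prefix match for 199.123.139.186:
  /17 75.9.0.0: no
  /20 199.123.128.0: MATCH
  /19 2.121.224.0: no
  /26 43.55.217.128: no
  /0 0.0.0.0: MATCH
Selected: next-hop 70.79.185.107 via eth1 (matched /20)


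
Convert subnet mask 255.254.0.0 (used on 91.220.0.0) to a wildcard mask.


Subnet mask: 255.254.0.0
Wildcard = 255.255.255.255 - subnet mask
255 - 255 = 0
255 - 254 = 1
255 - 0 = 255
255 - 0 = 255
Wildcard: 0.1.255.255


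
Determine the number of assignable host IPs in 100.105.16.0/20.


Host bits = 32 - 20 = 12
Total addresses = 2^12 = 4096
Usable = total - 2 (network and broadcast)
Usable hosts: 4094


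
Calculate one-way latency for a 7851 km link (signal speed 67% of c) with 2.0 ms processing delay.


Speed = 0.67 * 3e5 km/s = 201000 km/s
Propagation delay = 7851 / 201000 = 0.0391 s = 39.0597 ms
Processing delay = 2.0 ms
Total one-way latency = 41.0597 ms


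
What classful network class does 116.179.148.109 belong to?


First octet: 116
Binary: 01110100
0xxxxxxx -> Class A (1-126)
Class A, default mask 255.0.0.0 (/8)


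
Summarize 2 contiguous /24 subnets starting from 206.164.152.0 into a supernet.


Original prefix: /24
Number of subnets: 2 = 2^1
New prefix = 24 - 1 = 23
Supernet: 206.164.152.0/23


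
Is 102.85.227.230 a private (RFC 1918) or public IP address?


RFC 1918 private ranges:
  10.0.0.0/8 (10.0.0.0 - 10.255.255.255)
  172.16.0.0/12 (172.16.0.0 - 172.31.255.255)
  192.168.0.0/16 (192.168.0.0 - 192.168.255.255)
Public (not in any RFC 1918 range)


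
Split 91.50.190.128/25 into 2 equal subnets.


New prefix = 25 + 1 = 26
Each subnet has 64 addresses
  91.50.190.128/26
  91.50.190.192/26
Subnets: 91.50.190.128/26, 91.50.190.192/26


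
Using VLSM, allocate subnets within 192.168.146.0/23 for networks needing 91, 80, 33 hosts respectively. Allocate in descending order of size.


91 hosts -> /25 (126 usable): 192.168.146.0/25
80 hosts -> /25 (126 usable): 192.168.146.128/25
33 hosts -> /26 (62 usable): 192.168.147.0/26
Allocation: 192.168.146.0/25 (91 hosts, 126 usable); 192.168.146.128/25 (80 hosts, 126 usable); 192.168.147.0/26 (33 hosts, 62 usable)


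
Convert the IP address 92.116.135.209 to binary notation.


92 = 01011100
116 = 01110100
135 = 10000111
209 = 11010001
Binary: 01011100.01110100.10000111.11010001


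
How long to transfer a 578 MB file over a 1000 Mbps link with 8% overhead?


Effective throughput = 1000 * (1 - 8/100) = 920 Mbps
File size in Mb = 578 * 8 = 4624 Mb
Time = 4624 / 920
Time = 5.0261 seconds


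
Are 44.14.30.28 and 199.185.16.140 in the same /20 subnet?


Mask: 255.255.240.0
44.14.30.28 AND mask = 44.14.16.0
199.185.16.140 AND mask = 199.185.16.0
No, different subnets (44.14.16.0 vs 199.185.16.0)


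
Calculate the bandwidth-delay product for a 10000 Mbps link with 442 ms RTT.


BDP = bandwidth * RTT
= 10000 Mbps * 442 ms
= 10000 * 1e6 * 442 / 1000 bits
= 4420000000 bits
= 552500000 bytes
= 539550.7812 KB
BDP = 4420000000 bits (552500000 bytes)


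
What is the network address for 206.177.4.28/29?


IP:   11001110.10110001.00000100.00011100
Mask: 11111111.11111111.11111111.11111000
AND operation:
Net:  11001110.10110001.00000100.00011000
Network: 206.177.4.24/29


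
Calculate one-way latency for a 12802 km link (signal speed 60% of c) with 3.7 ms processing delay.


Speed = 0.6 * 3e5 km/s = 180000 km/s
Propagation delay = 12802 / 180000 = 0.0711 s = 71.1222 ms
Processing delay = 3.7 ms
Total one-way latency = 74.8222 ms


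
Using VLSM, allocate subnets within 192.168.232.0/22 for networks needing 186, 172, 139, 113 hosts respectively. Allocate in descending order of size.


186 hosts -> /24 (254 usable): 192.168.232.0/24
172 hosts -> /24 (254 usable): 192.168.233.0/24
139 hosts -> /24 (254 usable): 192.168.234.0/24
113 hosts -> /25 (126 usable): 192.168.235.0/25
Allocation: 192.168.232.0/24 (186 hosts, 254 usable); 192.168.233.0/24 (172 hosts, 254 usable); 192.168.234.0/24 (139 hosts, 254 usable); 192.168.235.0/25 (113 hosts, 126 usable)


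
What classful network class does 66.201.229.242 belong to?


First octet: 66
Binary: 01000010
0xxxxxxx -> Class A (1-126)
Class A, default mask 255.0.0.0 (/8)


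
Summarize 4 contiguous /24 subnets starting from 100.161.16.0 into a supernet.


Original prefix: /24
Number of subnets: 4 = 2^2
New prefix = 24 - 2 = 22
Supernet: 100.161.16.0/22


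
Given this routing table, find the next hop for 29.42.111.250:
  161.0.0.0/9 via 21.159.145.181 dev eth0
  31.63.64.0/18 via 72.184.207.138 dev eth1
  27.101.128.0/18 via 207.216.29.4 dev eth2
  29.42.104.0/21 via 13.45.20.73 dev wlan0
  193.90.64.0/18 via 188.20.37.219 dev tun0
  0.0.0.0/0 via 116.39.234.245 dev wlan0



Longest prefix match for 29.42.111.250:
  /9 161.0.0.0: no
  /18 31.63.64.0: no
  /18 27.101.128.0: no
  /21 29.42.104.0: MATCH
  /18 193.90.64.0: no
  /0 0.0.0.0: MATCH
Selected: next-hop 13.45.20.73 via wlan0 (matched /21)


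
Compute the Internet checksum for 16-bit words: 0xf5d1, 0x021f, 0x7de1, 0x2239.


Sum all words (with carry folding):
+ 0xf5d1 = 0xf5d1
+ 0x021f = 0xf7f0
+ 0x7de1 = 0x75d2
+ 0x2239 = 0x980b
One's complement: ~0x980b
Checksum = 0x67f4


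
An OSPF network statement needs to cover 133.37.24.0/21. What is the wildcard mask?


Subnet mask: 255.255.248.0
Wildcard = 255.255.255.255 - subnet mask
255 - 255 = 0
255 - 255 = 0
255 - 248 = 7
255 - 0 = 255
Wildcard: 0.0.7.255


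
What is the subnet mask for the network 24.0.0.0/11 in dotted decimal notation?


/11 means 11 network bits, 21 host bits
Binary: 11111111111000000000000000000000
Mask: 255.224.0.0


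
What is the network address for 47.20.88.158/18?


IP:   00101111.00010100.01011000.10011110
Mask: 11111111.11111111.11000000.00000000
AND operation:
Net:  00101111.00010100.01000000.00000000
Network: 47.20.64.0/18


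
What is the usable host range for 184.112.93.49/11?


Network: 184.96.0.0
Broadcast: 184.127.255.255
First usable = network + 1
Last usable = broadcast - 1
Range: 184.96.0.1 to 184.127.255.254


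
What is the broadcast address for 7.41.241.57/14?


Network: 7.40.0.0/14
Host bits = 18
Set all host bits to 1:
Broadcast: 7.43.255.255


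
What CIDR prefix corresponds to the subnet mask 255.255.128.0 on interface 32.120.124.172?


Binary: 11111111.11111111.10000000.00000000
Count leading 1s
Prefix: /17


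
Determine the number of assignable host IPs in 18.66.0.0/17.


Host bits = 32 - 17 = 15
Total addresses = 2^15 = 32768
Usable = total - 2 (network and broadcast)
Usable hosts: 32766


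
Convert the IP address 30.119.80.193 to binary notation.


30 = 00011110
119 = 01110111
80 = 01010000
193 = 11000001
Binary: 00011110.01110111.01010000.11000001


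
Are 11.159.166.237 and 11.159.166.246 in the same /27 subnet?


Mask: 255.255.255.224
11.159.166.237 AND mask = 11.159.166.224
11.159.166.246 AND mask = 11.159.166.224
Yes, same subnet (11.159.166.224)


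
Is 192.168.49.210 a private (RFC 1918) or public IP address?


RFC 1918 private ranges:
  10.0.0.0/8 (10.0.0.0 - 10.255.255.255)
  172.16.0.0/12 (172.16.0.0 - 172.31.255.255)
  192.168.0.0/16 (192.168.0.0 - 192.168.255.255)
Private (in 192.168.0.0/16)


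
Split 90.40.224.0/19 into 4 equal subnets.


New prefix = 19 + 2 = 21
Each subnet has 2048 addresses
  90.40.224.0/21
  90.40.232.0/21
  90.40.240.0/21
  90.40.248.0/21
Subnets: 90.40.224.0/21, 90.40.232.0/21, 90.40.240.0/21, 90.40.248.0/21


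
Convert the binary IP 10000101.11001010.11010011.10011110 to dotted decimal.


10000101 = 133
11001010 = 202
11010011 = 211
10011110 = 158
IP: 133.202.211.158


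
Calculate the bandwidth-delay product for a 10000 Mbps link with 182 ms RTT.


BDP = bandwidth * RTT
= 10000 Mbps * 182 ms
= 10000 * 1e6 * 182 / 1000 bits
= 1820000000 bits
= 227500000 bytes
= 222167.9688 KB
BDP = 1820000000 bits (227500000 bytes)


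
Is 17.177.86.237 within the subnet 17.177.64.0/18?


Subnet network: 17.177.64.0
Test IP AND mask: 17.177.64.0
Yes, 17.177.86.237 is in 17.177.64.0/18


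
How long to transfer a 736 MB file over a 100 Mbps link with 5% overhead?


Effective throughput = 100 * (1 - 5/100) = 95 Mbps
File size in Mb = 736 * 8 = 5888 Mb
Time = 5888 / 95
Time = 61.9789 seconds


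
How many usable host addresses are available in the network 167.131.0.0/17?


Host bits = 32 - 17 = 15
Total addresses = 2^15 = 32768
Usable = total - 2 (network and broadcast)
Usable hosts: 32766


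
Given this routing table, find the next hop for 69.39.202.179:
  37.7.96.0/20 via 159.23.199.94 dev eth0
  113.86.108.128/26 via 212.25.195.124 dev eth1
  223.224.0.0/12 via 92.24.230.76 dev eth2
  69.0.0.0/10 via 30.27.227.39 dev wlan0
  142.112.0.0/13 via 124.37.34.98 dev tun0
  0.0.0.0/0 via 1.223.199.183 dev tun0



Longest prefix match for 69.39.202.179:
  /20 37.7.96.0: no
  /26 113.86.108.128: no
  /12 223.224.0.0: no
  /10 69.0.0.0: MATCH
  /13 142.112.0.0: no
  /0 0.0.0.0: MATCH
Selected: next-hop 30.27.227.39 via wlan0 (matched /10)


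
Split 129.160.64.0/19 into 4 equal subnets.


New prefix = 19 + 2 = 21
Each subnet has 2048 addresses
  129.160.64.0/21
  129.160.72.0/21
  129.160.80.0/21
  129.160.88.0/21
Subnets: 129.160.64.0/21, 129.160.72.0/21, 129.160.80.0/21, 129.160.88.0/21


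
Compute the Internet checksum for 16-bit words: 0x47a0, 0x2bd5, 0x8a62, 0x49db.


Sum all words (with carry folding):
+ 0x47a0 = 0x47a0
+ 0x2bd5 = 0x7375
+ 0x8a62 = 0xfdd7
+ 0x49db = 0x47b3
One's complement: ~0x47b3
Checksum = 0xb84c


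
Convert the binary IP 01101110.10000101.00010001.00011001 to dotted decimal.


01101110 = 110
10000101 = 133
00010001 = 17
00011001 = 25
IP: 110.133.17.25


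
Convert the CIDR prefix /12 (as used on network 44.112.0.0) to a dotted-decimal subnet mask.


/12 means 12 network bits, 20 host bits
Binary: 11111111111100000000000000000000
Mask: 255.240.0.0


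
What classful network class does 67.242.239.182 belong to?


First octet: 67
Binary: 01000011
0xxxxxxx -> Class A (1-126)
Class A, default mask 255.0.0.0 (/8)


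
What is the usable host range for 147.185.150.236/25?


Network: 147.185.150.128
Broadcast: 147.185.150.255
First usable = network + 1
Last usable = broadcast - 1
Range: 147.185.150.129 to 147.185.150.254


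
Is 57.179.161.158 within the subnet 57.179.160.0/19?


Subnet network: 57.179.160.0
Test IP AND mask: 57.179.160.0
Yes, 57.179.161.158 is in 57.179.160.0/19


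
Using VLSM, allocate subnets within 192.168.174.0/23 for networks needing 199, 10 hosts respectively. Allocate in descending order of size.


199 hosts -> /24 (254 usable): 192.168.174.0/24
10 hosts -> /28 (14 usable): 192.168.175.0/28
Allocation: 192.168.174.0/24 (199 hosts, 254 usable); 192.168.175.0/28 (10 hosts, 14 usable)


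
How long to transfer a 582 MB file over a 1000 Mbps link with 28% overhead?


Effective throughput = 1000 * (1 - 28/100) = 720 Mbps
File size in Mb = 582 * 8 = 4656 Mb
Time = 4656 / 720
Time = 6.4667 seconds


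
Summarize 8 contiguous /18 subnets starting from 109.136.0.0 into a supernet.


Original prefix: /18
Number of subnets: 8 = 2^3
New prefix = 18 - 3 = 15
Supernet: 109.136.0.0/15


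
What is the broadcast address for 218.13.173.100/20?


Network: 218.13.160.0/20
Host bits = 12
Set all host bits to 1:
Broadcast: 218.13.175.255


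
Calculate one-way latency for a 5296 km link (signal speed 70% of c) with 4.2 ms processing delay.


Speed = 0.7 * 3e5 km/s = 210000 km/s
Propagation delay = 5296 / 210000 = 0.0252 s = 25.219 ms
Processing delay = 4.2 ms
Total one-way latency = 29.419 ms


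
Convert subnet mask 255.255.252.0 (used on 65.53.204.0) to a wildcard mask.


Subnet mask: 255.255.252.0
Wildcard = 255.255.255.255 - subnet mask
255 - 255 = 0
255 - 255 = 0
255 - 252 = 3
255 - 0 = 255
Wildcard: 0.0.3.255


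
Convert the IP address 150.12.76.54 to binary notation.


150 = 10010110
12 = 00001100
76 = 01001100
54 = 00110110
Binary: 10010110.00001100.01001100.00110110


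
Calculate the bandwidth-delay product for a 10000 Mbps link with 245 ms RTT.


BDP = bandwidth * RTT
= 10000 Mbps * 245 ms
= 10000 * 1e6 * 245 / 1000 bits
= 2450000000 bits
= 306250000 bytes
= 299072.2656 KB
BDP = 2450000000 bits (306250000 bytes)


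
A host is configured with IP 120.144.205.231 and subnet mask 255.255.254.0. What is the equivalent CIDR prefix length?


Binary: 11111111.11111111.11111110.00000000
Count leading 1s
Prefix: /23


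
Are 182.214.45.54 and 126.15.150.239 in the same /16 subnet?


Mask: 255.255.0.0
182.214.45.54 AND mask = 182.214.0.0
126.15.150.239 AND mask = 126.15.0.0
No, different subnets (182.214.0.0 vs 126.15.0.0)


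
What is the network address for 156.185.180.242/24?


IP:   10011100.10111001.10110100.11110010
Mask: 11111111.11111111.11111111.00000000
AND operation:
Net:  10011100.10111001.10110100.00000000
Network: 156.185.180.0/24


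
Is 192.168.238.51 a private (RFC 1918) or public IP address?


RFC 1918 private ranges:
  10.0.0.0/8 (10.0.0.0 - 10.255.255.255)
  172.16.0.0/12 (172.16.0.0 - 172.31.255.255)
  192.168.0.0/16 (192.168.0.0 - 192.168.255.255)
Private (in 192.168.0.0/16)


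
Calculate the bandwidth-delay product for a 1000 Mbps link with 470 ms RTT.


BDP = bandwidth * RTT
= 1000 Mbps * 470 ms
= 1000 * 1e6 * 470 / 1000 bits
= 470000000 bits
= 58750000 bytes
= 57373.0469 KB
BDP = 470000000 bits (58750000 bytes)


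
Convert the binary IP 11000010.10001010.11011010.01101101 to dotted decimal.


11000010 = 194
10001010 = 138
11011010 = 218
01101101 = 109
IP: 194.138.218.109


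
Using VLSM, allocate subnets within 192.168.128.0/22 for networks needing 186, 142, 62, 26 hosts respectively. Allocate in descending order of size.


186 hosts -> /24 (254 usable): 192.168.128.0/24
142 hosts -> /24 (254 usable): 192.168.129.0/24
62 hosts -> /26 (62 usable): 192.168.130.0/26
26 hosts -> /27 (30 usable): 192.168.130.64/27
Allocation: 192.168.128.0/24 (186 hosts, 254 usable); 192.168.129.0/24 (142 hosts, 254 usable); 192.168.130.0/26 (62 hosts, 62 usable); 192.168.130.64/27 (26 hosts, 30 usable)


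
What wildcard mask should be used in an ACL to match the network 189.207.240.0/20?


Subnet mask: 255.255.240.0
Wildcard = 255.255.255.255 - subnet mask
255 - 255 = 0
255 - 255 = 0
255 - 240 = 15
255 - 0 = 255
Wildcard: 0.0.15.255


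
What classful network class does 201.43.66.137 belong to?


First octet: 201
Binary: 11001001
110xxxxx -> Class C (192-223)
Class C, default mask 255.255.255.0 (/24)


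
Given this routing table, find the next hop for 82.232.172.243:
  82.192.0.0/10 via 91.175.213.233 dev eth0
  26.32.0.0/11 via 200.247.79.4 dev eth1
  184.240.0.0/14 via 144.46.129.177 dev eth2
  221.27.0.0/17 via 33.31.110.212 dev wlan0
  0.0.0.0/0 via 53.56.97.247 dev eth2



Longest prefix match for 82.232.172.243:
  /10 82.192.0.0: MATCH
  /11 26.32.0.0: no
  /14 184.240.0.0: no
  /17 221.27.0.0: no
  /0 0.0.0.0: MATCH
Selected: next-hop 91.175.213.233 via eth0 (matched /10)


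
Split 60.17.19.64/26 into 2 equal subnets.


New prefix = 26 + 1 = 27
Each subnet has 32 addresses
  60.17.19.64/27
  60.17.19.96/27
Subnets: 60.17.19.64/27, 60.17.19.96/27


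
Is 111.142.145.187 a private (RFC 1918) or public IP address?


RFC 1918 private ranges:
  10.0.0.0/8 (10.0.0.0 - 10.255.255.255)
  172.16.0.0/12 (172.16.0.0 - 172.31.255.255)
  192.168.0.0/16 (192.168.0.0 - 192.168.255.255)
Public (not in any RFC 1918 range)


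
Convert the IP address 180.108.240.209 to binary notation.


180 = 10110100
108 = 01101100
240 = 11110000
209 = 11010001
Binary: 10110100.01101100.11110000.11010001


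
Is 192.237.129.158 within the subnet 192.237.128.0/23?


Subnet network: 192.237.128.0
Test IP AND mask: 192.237.128.0
Yes, 192.237.129.158 is in 192.237.128.0/23


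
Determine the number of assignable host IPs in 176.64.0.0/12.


Host bits = 32 - 12 = 20
Total addresses = 2^20 = 1048576
Usable = total - 2 (network and broadcast)
Usable hosts: 1048574


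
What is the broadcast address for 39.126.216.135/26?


Network: 39.126.216.128/26
Host bits = 6
Set all host bits to 1:
Broadcast: 39.126.216.191


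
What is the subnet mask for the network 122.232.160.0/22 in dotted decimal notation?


/22 means 22 network bits, 10 host bits
Binary: 11111111111111111111110000000000
Mask: 255.255.252.0


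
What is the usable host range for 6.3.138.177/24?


Network: 6.3.138.0
Broadcast: 6.3.138.255
First usable = network + 1
Last usable = broadcast - 1
Range: 6.3.138.1 to 6.3.138.254


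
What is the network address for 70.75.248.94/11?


IP:   01000110.01001011.11111000.01011110
Mask: 11111111.11100000.00000000.00000000
AND operation:
Net:  01000110.01000000.00000000.00000000
Network: 70.64.0.0/11


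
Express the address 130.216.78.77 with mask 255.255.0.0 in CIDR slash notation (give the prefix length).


Binary: 11111111.11111111.00000000.00000000
Count leading 1s
Prefix: /16


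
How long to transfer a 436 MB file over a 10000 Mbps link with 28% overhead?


Effective throughput = 10000 * (1 - 28/100) = 7200 Mbps
File size in Mb = 436 * 8 = 3488 Mb
Time = 3488 / 7200
Time = 0.4844 seconds


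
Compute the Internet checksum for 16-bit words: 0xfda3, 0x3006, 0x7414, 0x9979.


Sum all words (with carry folding):
+ 0xfda3 = 0xfda3
+ 0x3006 = 0x2daa
+ 0x7414 = 0xa1be
+ 0x9979 = 0x3b38
One's complement: ~0x3b38
Checksum = 0xc4c7


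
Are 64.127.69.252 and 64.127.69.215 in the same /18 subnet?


Mask: 255.255.192.0
64.127.69.252 AND mask = 64.127.64.0
64.127.69.215 AND mask = 64.127.64.0
Yes, same subnet (64.127.64.0)


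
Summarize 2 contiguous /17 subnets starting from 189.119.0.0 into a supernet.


Original prefix: /17
Number of subnets: 2 = 2^1
New prefix = 17 - 1 = 16
Supernet: 189.119.0.0/16


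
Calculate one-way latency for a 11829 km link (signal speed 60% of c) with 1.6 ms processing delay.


Speed = 0.6 * 3e5 km/s = 180000 km/s
Propagation delay = 11829 / 180000 = 0.0657 s = 65.7167 ms
Processing delay = 1.6 ms
Total one-way latency = 67.3167 ms


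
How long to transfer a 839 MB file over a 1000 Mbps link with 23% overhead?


Effective throughput = 1000 * (1 - 23/100) = 770 Mbps
File size in Mb = 839 * 8 = 6712 Mb
Time = 6712 / 770
Time = 8.7169 seconds


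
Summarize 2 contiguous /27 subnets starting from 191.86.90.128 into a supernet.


Original prefix: /27
Number of subnets: 2 = 2^1
New prefix = 27 - 1 = 26
Supernet: 191.86.90.128/26


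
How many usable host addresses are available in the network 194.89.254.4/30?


Host bits = 32 - 30 = 2
Total addresses = 2^2 = 4
Usable = total - 2 (network and broadcast)
Usable hosts: 2


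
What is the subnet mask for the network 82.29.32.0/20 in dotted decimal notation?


/20 means 20 network bits, 12 host bits
Binary: 11111111111111111111000000000000
Mask: 255.255.240.0


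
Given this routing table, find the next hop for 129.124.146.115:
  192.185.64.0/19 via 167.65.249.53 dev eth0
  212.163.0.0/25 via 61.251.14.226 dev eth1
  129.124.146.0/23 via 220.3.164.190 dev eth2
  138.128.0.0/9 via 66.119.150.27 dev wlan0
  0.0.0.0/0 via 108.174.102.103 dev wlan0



Longest prefix match for 129.124.146.115:
  /19 192.185.64.0: no
  /25 212.163.0.0: no
  /23 129.124.146.0: MATCH
  /9 138.128.0.0: no
  /0 0.0.0.0: MATCH
Selected: next-hop 220.3.164.190 via eth2 (matched /23)


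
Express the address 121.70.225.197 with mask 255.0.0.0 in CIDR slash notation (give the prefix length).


Binary: 11111111.00000000.00000000.00000000
Count leading 1s
Prefix: /8


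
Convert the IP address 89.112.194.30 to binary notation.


89 = 01011001
112 = 01110000
194 = 11000010
30 = 00011110
Binary: 01011001.01110000.11000010.00011110


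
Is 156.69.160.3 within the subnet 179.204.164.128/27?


Subnet network: 179.204.164.128
Test IP AND mask: 156.69.160.0
No, 156.69.160.3 is not in 179.204.164.128/27


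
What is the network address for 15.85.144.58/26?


IP:   00001111.01010101.10010000.00111010
Mask: 11111111.11111111.11111111.11000000
AND operation:
Net:  00001111.01010101.10010000.00000000
Network: 15.85.144.0/26


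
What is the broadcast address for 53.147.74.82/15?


Network: 53.146.0.0/15
Host bits = 17
Set all host bits to 1:
Broadcast: 53.147.255.255


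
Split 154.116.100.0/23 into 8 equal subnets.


New prefix = 23 + 3 = 26
Each subnet has 64 addresses
  154.116.100.0/26
  154.116.100.64/26
  154.116.100.128/26
  154.116.100.192/26
  154.116.101.0/26
  154.116.101.64/26
  154.116.101.128/26
  154.116.101.192/26
Subnets: 154.116.100.0/26, 154.116.100.64/26, 154.116.100.128/26, 154.116.100.192/26, 154.116.101.0/26, 154.116.101.64/26, 154.116.101.128/26, 154.116.101.192/26


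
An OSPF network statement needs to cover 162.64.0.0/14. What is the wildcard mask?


Subnet mask: 255.252.0.0
Wildcard = 255.255.255.255 - subnet mask
255 - 255 = 0
255 - 252 = 3
255 - 0 = 255
255 - 0 = 255
Wildcard: 0.3.255.255


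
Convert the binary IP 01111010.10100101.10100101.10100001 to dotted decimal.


01111010 = 122
10100101 = 165
10100101 = 165
10100001 = 161
IP: 122.165.165.161


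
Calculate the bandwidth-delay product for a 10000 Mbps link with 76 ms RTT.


BDP = bandwidth * RTT
= 10000 Mbps * 76 ms
= 10000 * 1e6 * 76 / 1000 bits
= 760000000 bits
= 95000000 bytes
= 92773.4375 KB
BDP = 760000000 bits (95000000 bytes)


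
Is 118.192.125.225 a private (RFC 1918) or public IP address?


RFC 1918 private ranges:
  10.0.0.0/8 (10.0.0.0 - 10.255.255.255)
  172.16.0.0/12 (172.16.0.0 - 172.31.255.255)
  192.168.0.0/16 (192.168.0.0 - 192.168.255.255)
Public (not in any RFC 1918 range)


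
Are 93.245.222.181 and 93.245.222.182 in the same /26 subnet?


Mask: 255.255.255.192
93.245.222.181 AND mask = 93.245.222.128
93.245.222.182 AND mask = 93.245.222.128
Yes, same subnet (93.245.222.128)


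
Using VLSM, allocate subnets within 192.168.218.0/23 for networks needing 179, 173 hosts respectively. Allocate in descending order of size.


179 hosts -> /24 (254 usable): 192.168.218.0/24
173 hosts -> /24 (254 usable): 192.168.219.0/24
Allocation: 192.168.218.0/24 (179 hosts, 254 usable); 192.168.219.0/24 (173 hosts, 254 usable)


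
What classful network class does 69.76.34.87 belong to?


First octet: 69
Binary: 01000101
0xxxxxxx -> Class A (1-126)
Class A, default mask 255.0.0.0 (/8)


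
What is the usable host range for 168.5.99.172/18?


Network: 168.5.64.0
Broadcast: 168.5.127.255
First usable = network + 1
Last usable = broadcast - 1
Range: 168.5.64.1 to 168.5.127.254


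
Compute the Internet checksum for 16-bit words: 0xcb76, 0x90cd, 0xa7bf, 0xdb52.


Sum all words (with carry folding):
+ 0xcb76 = 0xcb76
+ 0x90cd = 0x5c44
+ 0xa7bf = 0x0404
+ 0xdb52 = 0xdf56
One's complement: ~0xdf56
Checksum = 0x20a9


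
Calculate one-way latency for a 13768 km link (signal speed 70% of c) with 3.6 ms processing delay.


Speed = 0.7 * 3e5 km/s = 210000 km/s
Propagation delay = 13768 / 210000 = 0.0656 s = 65.5619 ms
Processing delay = 3.6 ms
Total one-way latency = 69.1619 ms


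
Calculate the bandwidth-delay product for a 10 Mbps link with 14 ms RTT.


BDP = bandwidth * RTT
= 10 Mbps * 14 ms
= 10 * 1e6 * 14 / 1000 bits
= 140000 bits
= 17500 bytes
= 17.0898 KB
BDP = 140000 bits (17500 bytes)


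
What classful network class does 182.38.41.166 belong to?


First octet: 182
Binary: 10110110
10xxxxxx -> Class B (128-191)
Class B, default mask 255.255.0.0 (/16)


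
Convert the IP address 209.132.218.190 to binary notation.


209 = 11010001
132 = 10000100
218 = 11011010
190 = 10111110
Binary: 11010001.10000100.11011010.10111110


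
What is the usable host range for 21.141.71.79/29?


Network: 21.141.71.72
Broadcast: 21.141.71.79
First usable = network + 1
Last usable = broadcast - 1
Range: 21.141.71.73 to 21.141.71.78


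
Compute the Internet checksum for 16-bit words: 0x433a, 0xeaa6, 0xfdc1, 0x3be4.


Sum all words (with carry folding):
+ 0x433a = 0x433a
+ 0xeaa6 = 0x2de1
+ 0xfdc1 = 0x2ba3
+ 0x3be4 = 0x6787
One's complement: ~0x6787
Checksum = 0x9878


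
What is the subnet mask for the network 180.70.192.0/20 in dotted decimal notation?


/20 means 20 network bits, 12 host bits
Binary: 11111111111111111111000000000000
Mask: 255.255.240.0


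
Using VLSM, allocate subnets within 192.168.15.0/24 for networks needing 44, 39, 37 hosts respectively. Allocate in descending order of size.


44 hosts -> /26 (62 usable): 192.168.15.0/26
39 hosts -> /26 (62 usable): 192.168.15.64/26
37 hosts -> /26 (62 usable): 192.168.15.128/26
Allocation: 192.168.15.0/26 (44 hosts, 62 usable); 192.168.15.64/26 (39 hosts, 62 usable); 192.168.15.128/26 (37 hosts, 62 usable)


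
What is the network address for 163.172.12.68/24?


IP:   10100011.10101100.00001100.01000100
Mask: 11111111.11111111.11111111.00000000
AND operation:
Net:  10100011.10101100.00001100.00000000
Network: 163.172.12.0/24


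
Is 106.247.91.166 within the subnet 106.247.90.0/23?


Subnet network: 106.247.90.0
Test IP AND mask: 106.247.90.0
Yes, 106.247.91.166 is in 106.247.90.0/23
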